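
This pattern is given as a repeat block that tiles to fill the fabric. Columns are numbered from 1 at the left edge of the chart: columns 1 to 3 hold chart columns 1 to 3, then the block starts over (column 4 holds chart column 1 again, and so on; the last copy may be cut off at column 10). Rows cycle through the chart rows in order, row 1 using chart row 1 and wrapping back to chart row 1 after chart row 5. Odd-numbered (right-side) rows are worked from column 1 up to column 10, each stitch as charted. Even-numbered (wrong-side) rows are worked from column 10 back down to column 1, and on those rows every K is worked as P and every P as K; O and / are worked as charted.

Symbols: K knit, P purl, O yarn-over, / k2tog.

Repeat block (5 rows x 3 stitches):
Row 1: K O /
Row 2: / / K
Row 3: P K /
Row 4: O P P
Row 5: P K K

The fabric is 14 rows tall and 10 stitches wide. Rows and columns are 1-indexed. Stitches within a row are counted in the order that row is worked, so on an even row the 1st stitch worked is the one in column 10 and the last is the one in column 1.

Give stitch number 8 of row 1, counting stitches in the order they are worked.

Result:
O

Derivation:
For row 1: chart row = ((1-1) mod 5) + 1 = 1; this is a RS (odd) row.
Chart row 1 tiled across columns 1-10: K O / K O / K O / K
RS row: no reversal, no swap; stitch n worked = column n.
Stitch 8 in working order -> O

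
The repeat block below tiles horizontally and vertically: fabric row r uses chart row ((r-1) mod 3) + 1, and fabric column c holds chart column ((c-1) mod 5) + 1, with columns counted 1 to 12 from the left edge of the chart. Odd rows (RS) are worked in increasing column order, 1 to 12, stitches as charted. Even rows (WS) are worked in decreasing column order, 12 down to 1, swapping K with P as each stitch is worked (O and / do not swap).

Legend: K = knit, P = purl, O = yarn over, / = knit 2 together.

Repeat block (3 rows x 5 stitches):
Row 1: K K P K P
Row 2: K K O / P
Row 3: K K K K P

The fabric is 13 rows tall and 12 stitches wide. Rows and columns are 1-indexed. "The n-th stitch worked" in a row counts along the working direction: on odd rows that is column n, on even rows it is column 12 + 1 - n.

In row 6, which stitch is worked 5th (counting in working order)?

Stitch:
P

Derivation:
For row 6: chart row = ((6-1) mod 3) + 1 = 3; this is a WS (even) row.
Chart row 3 tiled across columns 1-12: K K K K P K K K K P K K
WS row: flip the tiled sequence (start at column 12) and apply K<->P; O and / stay.
Row 6 as worked: P P K P P P P K P P P P
Stitch 5 in working order -> P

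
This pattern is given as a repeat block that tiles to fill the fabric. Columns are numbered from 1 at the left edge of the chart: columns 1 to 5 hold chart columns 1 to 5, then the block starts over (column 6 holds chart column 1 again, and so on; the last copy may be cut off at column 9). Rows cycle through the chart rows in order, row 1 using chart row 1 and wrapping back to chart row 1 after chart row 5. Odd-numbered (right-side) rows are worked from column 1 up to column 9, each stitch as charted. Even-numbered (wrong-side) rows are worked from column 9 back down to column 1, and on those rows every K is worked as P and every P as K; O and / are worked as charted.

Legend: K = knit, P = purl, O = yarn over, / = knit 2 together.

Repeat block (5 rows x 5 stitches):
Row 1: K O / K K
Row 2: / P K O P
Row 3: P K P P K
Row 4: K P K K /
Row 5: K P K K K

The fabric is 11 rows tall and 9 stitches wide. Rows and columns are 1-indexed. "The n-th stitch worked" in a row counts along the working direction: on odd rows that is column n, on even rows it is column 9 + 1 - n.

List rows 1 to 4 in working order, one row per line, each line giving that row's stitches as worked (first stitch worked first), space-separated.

Result:
K O / K K K O / K
O P K / K O P K /
P K P P K P K P P
P P K P / P P K P

Derivation:
Row 1: chart row 1, RS - tile across columns 1-9 and work as-is.
Row 2: chart row 2, WS - tiled (columns 1-9): / P K O P / P K O; work from column 9 back to 1 with K<->P swapped.
Row 3: chart row 3, RS - tile across columns 1-9 and work as-is.
Row 4: chart row 4, WS - tiled (columns 1-9): K P K K / K P K K; work from column 9 back to 1 with K<->P swapped.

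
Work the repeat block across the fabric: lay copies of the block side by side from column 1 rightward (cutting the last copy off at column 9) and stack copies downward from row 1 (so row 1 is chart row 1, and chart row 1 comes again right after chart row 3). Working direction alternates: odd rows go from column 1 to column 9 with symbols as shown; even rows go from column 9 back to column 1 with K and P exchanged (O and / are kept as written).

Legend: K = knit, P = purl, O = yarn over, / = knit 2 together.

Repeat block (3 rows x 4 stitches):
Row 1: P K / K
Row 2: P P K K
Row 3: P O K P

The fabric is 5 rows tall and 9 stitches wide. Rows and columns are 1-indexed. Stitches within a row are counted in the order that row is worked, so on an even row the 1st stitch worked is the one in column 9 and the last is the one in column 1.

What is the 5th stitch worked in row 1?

Stitch:
P

Derivation:
Row 1 uses chart row ((1-1) mod 3)+1 = 1. Row 1 is odd, so RS.
Chart row 1 tiled across columns 1-9: P K / K P K / K P
RS: work column 1 to column 9, symbols as charted — the tiled row is the row as worked.
The 5th stitch worked is P.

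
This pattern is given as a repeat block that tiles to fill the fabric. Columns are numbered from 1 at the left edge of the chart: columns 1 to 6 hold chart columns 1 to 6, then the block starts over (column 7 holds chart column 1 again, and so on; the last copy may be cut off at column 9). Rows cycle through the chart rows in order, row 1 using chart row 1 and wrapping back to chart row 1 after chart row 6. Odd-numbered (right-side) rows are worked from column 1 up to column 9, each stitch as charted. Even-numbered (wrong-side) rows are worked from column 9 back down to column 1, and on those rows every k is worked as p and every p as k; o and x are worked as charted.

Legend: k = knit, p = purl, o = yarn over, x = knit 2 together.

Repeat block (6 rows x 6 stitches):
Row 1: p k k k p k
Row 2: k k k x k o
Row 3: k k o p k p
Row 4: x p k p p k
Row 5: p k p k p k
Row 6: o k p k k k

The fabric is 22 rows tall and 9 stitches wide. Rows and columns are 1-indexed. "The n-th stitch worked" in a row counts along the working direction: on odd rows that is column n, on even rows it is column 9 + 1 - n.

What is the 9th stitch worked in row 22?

Row 22: (22-1) mod 6 = 3, so use chart row 4. Even row -> WS.
Chart row 4 tiled across columns 1-9: x p k p p k x p k
Wrong side: read the tiled row from column 9 down to 1 and exchange k with p (leave o, x).
Row 22 as worked: p k x p k k p k x
Counting 9 along the worked row gives x.

== STITCH ==
x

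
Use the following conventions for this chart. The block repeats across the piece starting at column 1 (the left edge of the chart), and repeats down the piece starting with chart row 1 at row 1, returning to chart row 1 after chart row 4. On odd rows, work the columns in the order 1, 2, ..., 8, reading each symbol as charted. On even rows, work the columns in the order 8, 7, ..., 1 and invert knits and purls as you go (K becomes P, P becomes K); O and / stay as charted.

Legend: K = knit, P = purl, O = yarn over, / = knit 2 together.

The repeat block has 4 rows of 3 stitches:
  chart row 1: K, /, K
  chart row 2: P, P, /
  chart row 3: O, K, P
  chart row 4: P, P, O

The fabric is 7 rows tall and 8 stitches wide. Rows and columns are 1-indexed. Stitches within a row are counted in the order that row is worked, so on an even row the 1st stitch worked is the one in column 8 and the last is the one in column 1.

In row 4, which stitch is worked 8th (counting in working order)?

Stitch:
K

Derivation:
Row 4: (4-1) mod 4 = 3, so use chart row 4. Even row -> WS.
Chart row 4 tiled across columns 1-8: P P O P P O P P
Wrong side: read the tiled row from column 8 down to 1 and exchange K with P (leave O, /).
Row 4 as worked: K K O K K O K K
The 8th stitch worked is K.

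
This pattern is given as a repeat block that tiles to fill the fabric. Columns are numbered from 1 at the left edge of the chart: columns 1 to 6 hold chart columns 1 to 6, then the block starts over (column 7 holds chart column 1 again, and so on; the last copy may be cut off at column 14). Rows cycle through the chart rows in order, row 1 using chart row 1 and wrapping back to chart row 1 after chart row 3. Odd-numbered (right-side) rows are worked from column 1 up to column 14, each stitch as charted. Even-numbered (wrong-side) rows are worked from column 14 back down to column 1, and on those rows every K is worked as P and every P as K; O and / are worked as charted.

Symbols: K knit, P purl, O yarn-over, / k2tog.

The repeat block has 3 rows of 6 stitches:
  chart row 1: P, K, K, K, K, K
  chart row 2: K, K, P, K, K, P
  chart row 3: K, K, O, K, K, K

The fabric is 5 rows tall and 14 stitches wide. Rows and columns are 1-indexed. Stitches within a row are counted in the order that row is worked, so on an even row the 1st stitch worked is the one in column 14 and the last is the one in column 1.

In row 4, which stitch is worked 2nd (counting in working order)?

Row 4 uses chart row ((4-1) mod 3)+1 = 1. Row 4 is even, so WS.
Chart row 1 tiled across columns 1-14: P K K K K K P K K K K K P K
WS row: flip the tiled sequence (start at column 14) and apply K<->P; O and / stay.
Row 4 as worked: P K P P P P P K P P P P P K
The 2nd stitch worked is K.

Stitch:
K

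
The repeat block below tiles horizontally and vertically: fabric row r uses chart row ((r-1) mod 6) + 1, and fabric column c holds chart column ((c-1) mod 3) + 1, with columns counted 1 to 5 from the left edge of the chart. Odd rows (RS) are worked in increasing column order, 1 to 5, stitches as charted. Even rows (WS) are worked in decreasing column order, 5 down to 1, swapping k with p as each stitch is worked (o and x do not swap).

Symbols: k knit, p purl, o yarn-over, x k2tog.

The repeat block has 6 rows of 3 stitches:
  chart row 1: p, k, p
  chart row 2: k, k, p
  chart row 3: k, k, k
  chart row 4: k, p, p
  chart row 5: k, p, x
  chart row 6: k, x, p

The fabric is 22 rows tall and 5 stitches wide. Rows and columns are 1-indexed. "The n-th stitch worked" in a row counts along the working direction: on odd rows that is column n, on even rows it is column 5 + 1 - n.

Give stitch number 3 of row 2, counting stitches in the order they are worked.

Stitch:
k

Derivation:
Row 2 uses chart row ((2-1) mod 6)+1 = 2. Row 2 is even, so WS.
Chart row 2 tiled across columns 1-5: k k p k k
WS row: flip the tiled sequence (start at column 5) and apply k<->p; o and x stay.
Row 2 as worked: p p k p p
The 3rd stitch worked is k.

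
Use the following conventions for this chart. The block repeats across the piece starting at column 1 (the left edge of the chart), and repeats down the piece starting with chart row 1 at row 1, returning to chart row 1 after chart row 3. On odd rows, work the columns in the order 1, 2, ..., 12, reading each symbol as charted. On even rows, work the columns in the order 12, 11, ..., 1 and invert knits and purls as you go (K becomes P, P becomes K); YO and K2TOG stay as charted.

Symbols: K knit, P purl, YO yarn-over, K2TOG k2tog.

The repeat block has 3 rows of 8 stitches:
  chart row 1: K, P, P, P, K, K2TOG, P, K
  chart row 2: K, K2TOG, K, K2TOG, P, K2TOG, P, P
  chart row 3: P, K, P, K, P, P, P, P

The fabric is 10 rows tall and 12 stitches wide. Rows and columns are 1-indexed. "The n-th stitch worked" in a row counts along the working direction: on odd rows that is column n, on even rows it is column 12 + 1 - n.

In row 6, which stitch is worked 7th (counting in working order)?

Stitch:
K

Derivation:
Row 6 uses chart row ((6-1) mod 3)+1 = 3. Row 6 is even, so WS.
Chart row 3 tiled across columns 1-12: P K P K P P P P P K P K
WS: work from column 12 back to column 1 (reverse the tiled row), swapping K<->P (YO and K2TOG unchanged).
Row 6 as worked: P K P K K K K K P K P K
Stitch 7 in working order -> K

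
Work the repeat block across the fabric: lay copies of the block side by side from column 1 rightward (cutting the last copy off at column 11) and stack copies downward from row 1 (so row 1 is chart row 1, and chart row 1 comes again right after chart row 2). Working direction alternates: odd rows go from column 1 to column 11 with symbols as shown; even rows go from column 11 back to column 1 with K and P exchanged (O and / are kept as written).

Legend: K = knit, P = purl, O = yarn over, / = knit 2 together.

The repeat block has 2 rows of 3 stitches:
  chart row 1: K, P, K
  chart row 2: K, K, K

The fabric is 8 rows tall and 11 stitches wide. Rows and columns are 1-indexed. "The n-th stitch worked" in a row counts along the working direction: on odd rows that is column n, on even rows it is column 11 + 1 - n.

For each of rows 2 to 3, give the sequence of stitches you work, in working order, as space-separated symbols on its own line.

Result:
P P P P P P P P P P P
K P K K P K K P K K P

Derivation:
Row 2: chart row 2, WS - tiled (columns 1-11): K K K K K K K K K K K; work from column 11 back to 1 with K<->P swapped.
Row 3: chart row 1, RS - tile across columns 1-11 and work as-is.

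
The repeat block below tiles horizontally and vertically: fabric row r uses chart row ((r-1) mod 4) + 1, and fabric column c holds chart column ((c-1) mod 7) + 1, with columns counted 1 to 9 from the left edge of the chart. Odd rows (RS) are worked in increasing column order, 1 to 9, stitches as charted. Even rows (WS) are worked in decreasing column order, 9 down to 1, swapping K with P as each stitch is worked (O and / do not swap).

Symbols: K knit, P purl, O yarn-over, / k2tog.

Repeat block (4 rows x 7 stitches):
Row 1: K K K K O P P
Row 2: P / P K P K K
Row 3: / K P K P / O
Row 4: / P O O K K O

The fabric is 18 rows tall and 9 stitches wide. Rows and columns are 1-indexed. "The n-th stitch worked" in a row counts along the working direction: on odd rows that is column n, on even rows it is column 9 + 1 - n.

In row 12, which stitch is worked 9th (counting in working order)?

Row 12 uses chart row ((12-1) mod 4)+1 = 4. Row 12 is even, so WS.
Chart row 4 tiled across columns 1-9: / P O O K K O / P
Wrong side: read the tiled row from column 9 down to 1 and exchange K with P (leave O, /).
Row 12 as worked: K / O P P O O K /
The 9th stitch worked is /.

== STITCH ==
/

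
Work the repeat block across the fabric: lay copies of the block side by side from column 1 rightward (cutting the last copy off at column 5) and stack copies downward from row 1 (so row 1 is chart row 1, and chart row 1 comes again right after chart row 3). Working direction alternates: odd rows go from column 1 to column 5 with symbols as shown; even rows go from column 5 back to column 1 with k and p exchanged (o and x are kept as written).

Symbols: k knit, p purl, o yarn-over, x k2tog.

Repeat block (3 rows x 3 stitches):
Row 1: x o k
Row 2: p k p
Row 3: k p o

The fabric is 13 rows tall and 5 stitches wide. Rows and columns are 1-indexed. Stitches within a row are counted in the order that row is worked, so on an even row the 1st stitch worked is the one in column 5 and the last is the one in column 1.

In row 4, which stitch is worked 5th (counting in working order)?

== STITCH ==
x

Derivation:
For row 4: chart row = ((4-1) mod 3) + 1 = 1; this is a WS (even) row.
Chart row 1 tiled across columns 1-5: x o k x o
WS: work from column 5 back to column 1 (reverse the tiled row), swapping k<->p (o and x unchanged).
Row 4 as worked: o x p o x
Counting 5 along the worked row gives x.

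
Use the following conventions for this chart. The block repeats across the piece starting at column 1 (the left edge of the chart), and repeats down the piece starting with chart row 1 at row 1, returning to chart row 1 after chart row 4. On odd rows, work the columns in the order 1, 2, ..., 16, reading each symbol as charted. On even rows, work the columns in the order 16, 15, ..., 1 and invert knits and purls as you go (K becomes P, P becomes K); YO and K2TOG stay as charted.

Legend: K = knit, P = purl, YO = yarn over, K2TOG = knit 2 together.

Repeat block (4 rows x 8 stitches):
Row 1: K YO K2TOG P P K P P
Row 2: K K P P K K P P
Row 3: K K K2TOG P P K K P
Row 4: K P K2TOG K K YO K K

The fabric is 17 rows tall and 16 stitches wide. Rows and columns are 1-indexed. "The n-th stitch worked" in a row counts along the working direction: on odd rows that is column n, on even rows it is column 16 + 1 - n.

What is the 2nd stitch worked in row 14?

For row 14: chart row = ((14-1) mod 4) + 1 = 2; this is a WS (even) row.
Chart row 2 tiled across columns 1-16: K K P P K K P P K K P P K K P P
WS row: flip the tiled sequence (start at column 16) and apply K<->P; YO and K2TOG stay.
Row 14 as worked: K K P P K K P P K K P P K K P P
Stitch 2 in working order -> K

Result:
K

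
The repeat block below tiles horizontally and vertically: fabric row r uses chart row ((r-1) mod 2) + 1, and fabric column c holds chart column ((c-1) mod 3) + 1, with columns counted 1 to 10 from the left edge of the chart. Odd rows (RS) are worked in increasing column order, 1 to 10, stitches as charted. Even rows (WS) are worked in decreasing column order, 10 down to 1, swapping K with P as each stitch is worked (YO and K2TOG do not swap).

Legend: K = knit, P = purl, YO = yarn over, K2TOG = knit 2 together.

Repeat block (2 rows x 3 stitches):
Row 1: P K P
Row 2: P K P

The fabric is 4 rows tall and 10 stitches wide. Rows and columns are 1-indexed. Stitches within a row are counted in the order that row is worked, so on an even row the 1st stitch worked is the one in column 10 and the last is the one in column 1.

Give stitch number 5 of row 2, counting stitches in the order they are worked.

Result:
K

Derivation:
Row 2 uses chart row ((2-1) mod 2)+1 = 2. Row 2 is even, so WS.
Chart row 2 tiled across columns 1-10: P K P P K P P K P P
Wrong side: read the tiled row from column 10 down to 1 and exchange K with P (leave YO, K2TOG).
Row 2 as worked: K K P K K P K K P K
The 5th stitch worked is K.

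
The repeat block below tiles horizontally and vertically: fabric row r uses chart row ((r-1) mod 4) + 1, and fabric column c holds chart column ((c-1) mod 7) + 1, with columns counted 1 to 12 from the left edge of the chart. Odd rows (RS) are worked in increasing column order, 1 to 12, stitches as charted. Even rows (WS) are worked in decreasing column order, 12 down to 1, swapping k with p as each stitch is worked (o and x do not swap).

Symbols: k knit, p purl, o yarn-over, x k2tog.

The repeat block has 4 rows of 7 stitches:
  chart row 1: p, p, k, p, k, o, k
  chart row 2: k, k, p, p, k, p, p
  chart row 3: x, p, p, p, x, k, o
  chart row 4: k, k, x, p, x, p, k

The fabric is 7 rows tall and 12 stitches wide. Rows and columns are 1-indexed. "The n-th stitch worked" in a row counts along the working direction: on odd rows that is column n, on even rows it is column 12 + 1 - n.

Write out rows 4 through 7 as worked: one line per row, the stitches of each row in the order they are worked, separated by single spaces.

Row 4: chart row 4, WS - tiled (columns 1-12): k k x p x p k k k x p x; work from column 12 back to 1 with k<->p swapped.
Row 5: chart row 1, RS - tile across columns 1-12 and work as-is.
Row 6: chart row 2, WS - tiled (columns 1-12): k k p p k p p k k p p k; work from column 12 back to 1 with k<->p swapped.
Row 7: chart row 3, RS - tile across columns 1-12 and work as-is.

Rows as worked:
x k x p p p k x k x p p
p p k p k o k p p k p k
p k k p p k k p k k p p
x p p p x k o x p p p x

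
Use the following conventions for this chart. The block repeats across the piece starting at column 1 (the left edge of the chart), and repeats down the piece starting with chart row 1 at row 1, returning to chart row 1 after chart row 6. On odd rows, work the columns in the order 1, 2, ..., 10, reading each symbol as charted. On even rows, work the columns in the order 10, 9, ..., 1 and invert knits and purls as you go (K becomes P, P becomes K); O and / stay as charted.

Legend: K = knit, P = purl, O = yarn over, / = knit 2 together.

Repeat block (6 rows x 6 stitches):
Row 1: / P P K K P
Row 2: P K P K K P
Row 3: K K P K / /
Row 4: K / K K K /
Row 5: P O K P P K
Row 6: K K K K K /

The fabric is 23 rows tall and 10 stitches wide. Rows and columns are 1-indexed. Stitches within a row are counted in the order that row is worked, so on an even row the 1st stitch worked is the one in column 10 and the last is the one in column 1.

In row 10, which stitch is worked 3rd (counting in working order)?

Stitch:
/

Derivation:
Row 10 uses chart row ((10-1) mod 6)+1 = 4. Row 10 is even, so WS.
Chart row 4 tiled across columns 1-10: K / K K K / K / K K
Wrong side: read the tiled row from column 10 down to 1 and exchange K with P (leave O, /).
Row 10 as worked: P P / P / P P P / P
Stitch 3 in working order -> /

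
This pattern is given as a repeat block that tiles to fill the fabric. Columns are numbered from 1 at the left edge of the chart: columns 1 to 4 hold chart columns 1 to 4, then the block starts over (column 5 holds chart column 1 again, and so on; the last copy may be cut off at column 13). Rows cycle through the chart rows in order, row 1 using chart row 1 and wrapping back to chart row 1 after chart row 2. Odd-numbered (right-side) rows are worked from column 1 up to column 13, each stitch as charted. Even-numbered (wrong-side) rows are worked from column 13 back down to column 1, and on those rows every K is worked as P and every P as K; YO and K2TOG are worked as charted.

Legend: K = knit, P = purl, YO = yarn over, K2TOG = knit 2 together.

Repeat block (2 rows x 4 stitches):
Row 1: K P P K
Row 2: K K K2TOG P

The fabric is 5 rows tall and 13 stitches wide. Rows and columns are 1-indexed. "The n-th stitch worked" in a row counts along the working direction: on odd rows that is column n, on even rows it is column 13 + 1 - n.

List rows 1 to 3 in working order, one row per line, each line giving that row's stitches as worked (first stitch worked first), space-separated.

Rows as worked:
K P P K K P P K K P P K K
P K K2TOG P P K K2TOG P P K K2TOG P P
K P P K K P P K K P P K K

Derivation:
Row 1: chart row 1, RS - tile across columns 1-13 and work as-is.
Row 2: chart row 2, WS - tiled (columns 1-13): K K K2TOG P K K K2TOG P K K K2TOG P K; work from column 13 back to 1 with K<->P swapped.
Row 3: chart row 1, RS - tile across columns 1-13 and work as-is.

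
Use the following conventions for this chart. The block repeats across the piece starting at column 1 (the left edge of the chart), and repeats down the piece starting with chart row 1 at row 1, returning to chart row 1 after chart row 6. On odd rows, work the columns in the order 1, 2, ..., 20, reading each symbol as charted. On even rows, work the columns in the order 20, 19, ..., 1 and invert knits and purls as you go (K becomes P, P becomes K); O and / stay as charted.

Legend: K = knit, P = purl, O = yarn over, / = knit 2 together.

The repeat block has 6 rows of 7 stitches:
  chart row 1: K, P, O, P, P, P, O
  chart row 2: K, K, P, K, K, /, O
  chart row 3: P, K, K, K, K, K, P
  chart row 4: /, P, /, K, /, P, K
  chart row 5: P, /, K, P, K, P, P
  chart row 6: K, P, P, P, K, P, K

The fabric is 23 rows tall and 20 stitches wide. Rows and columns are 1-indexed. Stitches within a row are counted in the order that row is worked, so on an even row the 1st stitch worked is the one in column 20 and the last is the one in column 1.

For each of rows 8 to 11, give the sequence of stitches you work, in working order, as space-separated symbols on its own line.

Row 8: chart row 2, WS - tiled (columns 1-20): K K P K K / O K K P K K / O K K P K K /; work from column 20 back to 1 with K<->P swapped.
Row 9: chart row 3, RS - tile across columns 1-20 and work as-is.
Row 10: chart row 4, WS - tiled (columns 1-20): / P / K / P K / P / K / P K / P / K / P; work from column 20 back to 1 with K<->P swapped.
Row 11: chart row 5, RS - tile across columns 1-20 and work as-is.

== ROWS AS WORKED ==
/ P P K P P O / P P K P P O / P P K P P
P K K K K K P P K K K K K P P K K K K K
K / P / K / P K / P / K / P K / P / K /
P / K P K P P P / K P K P P P / K P K P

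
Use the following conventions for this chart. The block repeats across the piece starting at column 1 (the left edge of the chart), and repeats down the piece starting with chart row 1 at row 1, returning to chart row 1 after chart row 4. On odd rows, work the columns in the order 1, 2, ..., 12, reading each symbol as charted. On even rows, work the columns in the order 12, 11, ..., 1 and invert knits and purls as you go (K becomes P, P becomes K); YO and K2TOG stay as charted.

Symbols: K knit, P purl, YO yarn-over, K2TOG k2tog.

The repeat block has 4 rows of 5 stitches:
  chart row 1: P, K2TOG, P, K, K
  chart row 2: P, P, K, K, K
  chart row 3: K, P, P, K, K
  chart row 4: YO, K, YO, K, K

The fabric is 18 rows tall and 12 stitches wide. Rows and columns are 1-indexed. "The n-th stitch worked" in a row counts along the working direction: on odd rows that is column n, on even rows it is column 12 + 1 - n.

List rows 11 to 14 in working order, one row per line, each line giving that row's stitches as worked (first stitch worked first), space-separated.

Result:
K P P K K K P P K K K P
P YO P P YO P YO P P YO P YO
P K2TOG P K K P K2TOG P K K P K2TOG
K K P P P K K P P P K K

Derivation:
Row 11: chart row 3, RS - tile across columns 1-12 and work as-is.
Row 12: chart row 4, WS - tiled (columns 1-12): YO K YO K K YO K YO K K YO K; work from column 12 back to 1 with K<->P swapped.
Row 13: chart row 1, RS - tile across columns 1-12 and work as-is.
Row 14: chart row 2, WS - tiled (columns 1-12): P P K K K P P K K K P P; work from column 12 back to 1 with K<->P swapped.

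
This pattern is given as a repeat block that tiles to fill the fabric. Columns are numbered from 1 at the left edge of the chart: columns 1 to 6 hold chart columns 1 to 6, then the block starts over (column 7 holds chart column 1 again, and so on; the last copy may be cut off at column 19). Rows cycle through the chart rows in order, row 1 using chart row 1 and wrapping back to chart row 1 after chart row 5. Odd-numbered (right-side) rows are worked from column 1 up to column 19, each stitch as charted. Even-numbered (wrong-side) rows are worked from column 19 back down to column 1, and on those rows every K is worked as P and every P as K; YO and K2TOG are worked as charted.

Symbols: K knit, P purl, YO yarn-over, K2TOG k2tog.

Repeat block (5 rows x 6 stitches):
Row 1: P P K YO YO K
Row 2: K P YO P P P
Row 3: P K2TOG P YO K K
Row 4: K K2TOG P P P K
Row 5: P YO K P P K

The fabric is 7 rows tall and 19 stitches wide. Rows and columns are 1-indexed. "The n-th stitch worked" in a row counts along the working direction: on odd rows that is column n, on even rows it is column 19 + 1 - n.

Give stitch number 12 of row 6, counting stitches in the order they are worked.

Row 6: (6-1) mod 5 = 0, so use chart row 1. Even row -> WS.
Chart row 1 tiled across columns 1-19: P P K YO YO K P P K YO YO K P P K YO YO K P
WS: work from column 19 back to column 1 (reverse the tiled row), swapping K<->P (YO and K2TOG unchanged).
Row 6 as worked: K P YO YO P K K P YO YO P K K P YO YO P K K
Counting 12 along the worked row gives K.

Stitch:
K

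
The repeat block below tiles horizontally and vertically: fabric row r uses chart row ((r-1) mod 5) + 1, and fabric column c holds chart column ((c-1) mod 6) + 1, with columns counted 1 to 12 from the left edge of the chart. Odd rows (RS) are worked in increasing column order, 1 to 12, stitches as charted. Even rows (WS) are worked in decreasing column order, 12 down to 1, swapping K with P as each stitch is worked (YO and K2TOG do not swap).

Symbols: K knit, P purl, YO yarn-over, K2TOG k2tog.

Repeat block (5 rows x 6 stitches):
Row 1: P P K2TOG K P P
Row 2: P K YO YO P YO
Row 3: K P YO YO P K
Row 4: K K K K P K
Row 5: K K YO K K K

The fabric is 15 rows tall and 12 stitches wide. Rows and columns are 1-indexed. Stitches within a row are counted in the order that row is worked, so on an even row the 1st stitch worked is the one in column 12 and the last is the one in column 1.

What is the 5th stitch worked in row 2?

== STITCH ==
P

Derivation:
Row 2: (2-1) mod 5 = 1, so use chart row 2. Even row -> WS.
Chart row 2 tiled across columns 1-12: P K YO YO P YO P K YO YO P YO
WS: work from column 12 back to column 1 (reverse the tiled row), swapping K<->P (YO and K2TOG unchanged).
Row 2 as worked: YO K YO YO P K YO K YO YO P K
The 5th stitch worked is P.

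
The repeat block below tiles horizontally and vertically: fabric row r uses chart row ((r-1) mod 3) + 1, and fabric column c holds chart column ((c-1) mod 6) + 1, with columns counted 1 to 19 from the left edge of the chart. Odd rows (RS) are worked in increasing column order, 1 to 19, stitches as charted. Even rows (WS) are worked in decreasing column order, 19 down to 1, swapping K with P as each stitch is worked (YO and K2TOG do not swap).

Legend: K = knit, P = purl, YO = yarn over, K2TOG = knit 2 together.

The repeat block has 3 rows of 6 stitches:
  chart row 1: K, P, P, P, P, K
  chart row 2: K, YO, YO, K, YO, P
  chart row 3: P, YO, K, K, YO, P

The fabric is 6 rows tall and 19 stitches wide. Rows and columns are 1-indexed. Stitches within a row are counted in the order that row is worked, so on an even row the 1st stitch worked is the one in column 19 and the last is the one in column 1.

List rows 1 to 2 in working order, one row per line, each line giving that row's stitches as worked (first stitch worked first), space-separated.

Result:
K P P P P K K P P P P K K P P P P K K
P K YO P YO YO P K YO P YO YO P K YO P YO YO P

Derivation:
Row 1: chart row 1, RS - tile across columns 1-19 and work as-is.
Row 2: chart row 2, WS - tiled (columns 1-19): K YO YO K YO P K YO YO K YO P K YO YO K YO P K; work from column 19 back to 1 with K<->P swapped.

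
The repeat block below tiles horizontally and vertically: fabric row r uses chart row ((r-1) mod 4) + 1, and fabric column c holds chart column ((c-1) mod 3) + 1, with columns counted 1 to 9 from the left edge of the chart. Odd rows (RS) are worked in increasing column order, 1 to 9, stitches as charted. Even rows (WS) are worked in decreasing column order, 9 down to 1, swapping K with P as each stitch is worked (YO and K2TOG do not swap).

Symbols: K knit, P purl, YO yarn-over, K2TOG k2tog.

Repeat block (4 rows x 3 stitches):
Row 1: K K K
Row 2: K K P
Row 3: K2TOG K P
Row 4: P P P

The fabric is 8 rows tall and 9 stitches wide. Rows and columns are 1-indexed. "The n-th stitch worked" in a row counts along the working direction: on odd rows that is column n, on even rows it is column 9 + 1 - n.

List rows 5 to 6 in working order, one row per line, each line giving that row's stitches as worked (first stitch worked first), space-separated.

Row 5: chart row 1, RS - tile across columns 1-9 and work as-is.
Row 6: chart row 2, WS - tiled (columns 1-9): K K P K K P K K P; work from column 9 back to 1 with K<->P swapped.

Result:
K K K K K K K K K
K P P K P P K P P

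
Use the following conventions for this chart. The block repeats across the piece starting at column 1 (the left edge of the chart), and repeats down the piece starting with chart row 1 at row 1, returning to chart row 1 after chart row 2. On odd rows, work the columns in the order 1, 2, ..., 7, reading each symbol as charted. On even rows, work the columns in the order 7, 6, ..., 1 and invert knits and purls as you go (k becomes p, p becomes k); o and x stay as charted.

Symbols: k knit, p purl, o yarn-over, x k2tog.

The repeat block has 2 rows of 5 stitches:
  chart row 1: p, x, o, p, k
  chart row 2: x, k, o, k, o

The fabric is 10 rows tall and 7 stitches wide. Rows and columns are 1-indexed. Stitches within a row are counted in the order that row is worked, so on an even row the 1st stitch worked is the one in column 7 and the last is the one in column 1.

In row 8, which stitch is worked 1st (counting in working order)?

Stitch:
p

Derivation:
Row 8: (8-1) mod 2 = 1, so use chart row 2. Even row -> WS.
Chart row 2 tiled across columns 1-7: x k o k o x k
WS: work from column 7 back to column 1 (reverse the tiled row), swapping k<->p (o and x unchanged).
Row 8 as worked: p x o p o p x
The 1st stitch worked is p.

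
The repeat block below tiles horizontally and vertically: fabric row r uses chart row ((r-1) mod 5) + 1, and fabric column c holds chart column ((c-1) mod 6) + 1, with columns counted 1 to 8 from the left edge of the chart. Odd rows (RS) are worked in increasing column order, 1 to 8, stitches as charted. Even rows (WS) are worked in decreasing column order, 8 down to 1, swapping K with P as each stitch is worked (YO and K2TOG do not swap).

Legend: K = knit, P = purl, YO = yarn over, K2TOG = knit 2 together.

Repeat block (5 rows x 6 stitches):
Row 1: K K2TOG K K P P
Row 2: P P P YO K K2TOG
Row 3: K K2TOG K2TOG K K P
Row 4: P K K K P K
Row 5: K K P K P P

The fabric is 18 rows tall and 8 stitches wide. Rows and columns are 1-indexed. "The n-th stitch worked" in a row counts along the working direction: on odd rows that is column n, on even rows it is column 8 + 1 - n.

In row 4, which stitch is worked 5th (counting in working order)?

Result:
P

Derivation:
Row 4 uses chart row ((4-1) mod 5)+1 = 4. Row 4 is even, so WS.
Chart row 4 tiled across columns 1-8: P K K K P K P K
WS: work from column 8 back to column 1 (reverse the tiled row), swapping K<->P (YO and K2TOG unchanged).
Row 4 as worked: P K P K P P P K
Counting 5 along the worked row gives P.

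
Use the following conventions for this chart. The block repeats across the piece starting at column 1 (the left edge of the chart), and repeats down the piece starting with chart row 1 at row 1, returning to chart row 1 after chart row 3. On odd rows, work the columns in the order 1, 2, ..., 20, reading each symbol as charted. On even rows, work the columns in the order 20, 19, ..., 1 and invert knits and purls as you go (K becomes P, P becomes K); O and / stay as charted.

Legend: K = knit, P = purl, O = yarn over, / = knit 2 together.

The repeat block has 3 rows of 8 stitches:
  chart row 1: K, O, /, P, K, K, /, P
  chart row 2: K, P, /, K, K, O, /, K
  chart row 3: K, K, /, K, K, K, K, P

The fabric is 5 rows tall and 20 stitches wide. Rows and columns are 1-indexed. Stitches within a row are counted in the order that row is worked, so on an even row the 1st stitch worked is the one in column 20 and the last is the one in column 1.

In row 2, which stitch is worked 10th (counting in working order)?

Result:
/

Derivation:
Row 2 uses chart row ((2-1) mod 3)+1 = 2. Row 2 is even, so WS.
Chart row 2 tiled across columns 1-20: K P / K K O / K K P / K K O / K K P / K
WS row: flip the tiled sequence (start at column 20) and apply K<->P; O and / stay.
Row 2 as worked: P / K P P / O P P / K P P / O P P / K P
The 10th stitch worked is /.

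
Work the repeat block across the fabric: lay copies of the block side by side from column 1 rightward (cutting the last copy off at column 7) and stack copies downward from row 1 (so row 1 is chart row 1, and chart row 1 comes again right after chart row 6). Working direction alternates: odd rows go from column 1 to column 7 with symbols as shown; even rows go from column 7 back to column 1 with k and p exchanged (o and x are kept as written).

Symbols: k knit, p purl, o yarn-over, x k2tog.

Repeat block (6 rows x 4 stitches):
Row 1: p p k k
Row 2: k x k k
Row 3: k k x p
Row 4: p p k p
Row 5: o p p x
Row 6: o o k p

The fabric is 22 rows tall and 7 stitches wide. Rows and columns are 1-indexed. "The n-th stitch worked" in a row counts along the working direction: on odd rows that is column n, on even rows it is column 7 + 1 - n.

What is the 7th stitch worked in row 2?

Row 2: (2-1) mod 6 = 1, so use chart row 2. Even row -> WS.
Chart row 2 tiled across columns 1-7: k x k k k x k
WS: work from column 7 back to column 1 (reverse the tiled row), swapping k<->p (o and x unchanged).
Row 2 as worked: p x p p p x p
The 7th stitch worked is p.

Result:
p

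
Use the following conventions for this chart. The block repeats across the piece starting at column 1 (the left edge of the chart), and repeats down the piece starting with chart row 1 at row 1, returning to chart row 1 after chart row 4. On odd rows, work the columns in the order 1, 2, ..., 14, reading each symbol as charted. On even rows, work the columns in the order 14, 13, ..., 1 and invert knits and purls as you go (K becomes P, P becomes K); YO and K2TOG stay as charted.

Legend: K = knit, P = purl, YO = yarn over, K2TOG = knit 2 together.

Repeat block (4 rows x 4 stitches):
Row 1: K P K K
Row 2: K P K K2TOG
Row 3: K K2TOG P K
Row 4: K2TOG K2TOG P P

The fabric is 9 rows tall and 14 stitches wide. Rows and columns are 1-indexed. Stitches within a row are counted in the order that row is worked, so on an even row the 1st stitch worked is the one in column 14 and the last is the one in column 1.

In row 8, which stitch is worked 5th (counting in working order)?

Result:
K2TOG

Derivation:
Row 8 uses chart row ((8-1) mod 4)+1 = 4. Row 8 is even, so WS.
Chart row 4 tiled across columns 1-14: K2TOG K2TOG P P K2TOG K2TOG P P K2TOG K2TOG P P K2TOG K2TOG
Wrong side: read the tiled row from column 14 down to 1 and exchange K with P (leave YO, K2TOG).
Row 8 as worked: K2TOG K2TOG K K K2TOG K2TOG K K K2TOG K2TOG K K K2TOG K2TOG
Stitch 5 in working order -> K2TOG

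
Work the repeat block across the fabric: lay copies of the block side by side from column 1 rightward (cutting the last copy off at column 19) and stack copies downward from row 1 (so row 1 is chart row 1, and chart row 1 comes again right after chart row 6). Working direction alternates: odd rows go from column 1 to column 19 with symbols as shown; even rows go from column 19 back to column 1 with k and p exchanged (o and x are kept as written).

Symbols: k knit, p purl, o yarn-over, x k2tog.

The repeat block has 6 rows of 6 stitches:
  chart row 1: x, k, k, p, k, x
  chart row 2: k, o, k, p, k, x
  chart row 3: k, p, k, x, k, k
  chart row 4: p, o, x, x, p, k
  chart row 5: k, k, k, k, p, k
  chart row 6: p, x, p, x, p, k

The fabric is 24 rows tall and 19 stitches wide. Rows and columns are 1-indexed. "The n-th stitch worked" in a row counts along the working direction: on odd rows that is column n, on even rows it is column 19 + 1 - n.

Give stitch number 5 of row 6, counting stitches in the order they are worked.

Row 6 uses chart row ((6-1) mod 6)+1 = 6. Row 6 is even, so WS.
Chart row 6 tiled across columns 1-19: p x p x p k p x p x p k p x p x p k p
Wrong side: read the tiled row from column 19 down to 1 and exchange k with p (leave o, x).
Row 6 as worked: k p k x k x k p k x k x k p k x k x k
The 5th stitch worked is k.

Result:
k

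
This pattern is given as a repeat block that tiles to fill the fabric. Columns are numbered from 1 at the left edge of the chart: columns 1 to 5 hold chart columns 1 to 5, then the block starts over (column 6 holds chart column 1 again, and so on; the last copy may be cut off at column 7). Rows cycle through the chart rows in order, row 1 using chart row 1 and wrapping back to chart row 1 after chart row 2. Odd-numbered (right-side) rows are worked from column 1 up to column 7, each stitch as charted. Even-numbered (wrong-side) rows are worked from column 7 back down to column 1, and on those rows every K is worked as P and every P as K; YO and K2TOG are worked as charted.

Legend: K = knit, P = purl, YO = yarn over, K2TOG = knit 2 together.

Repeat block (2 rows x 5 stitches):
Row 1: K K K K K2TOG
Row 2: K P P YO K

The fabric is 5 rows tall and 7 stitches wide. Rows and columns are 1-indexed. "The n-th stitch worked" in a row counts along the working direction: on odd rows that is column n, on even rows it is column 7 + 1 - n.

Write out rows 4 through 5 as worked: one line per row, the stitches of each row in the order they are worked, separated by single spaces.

Row 4: chart row 2, WS - tiled (columns 1-7): K P P YO K K P; work from column 7 back to 1 with K<->P swapped.
Row 5: chart row 1, RS - tile across columns 1-7 and work as-is.

== ROWS AS WORKED ==
K P P YO K K P
K K K K K2TOG K K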